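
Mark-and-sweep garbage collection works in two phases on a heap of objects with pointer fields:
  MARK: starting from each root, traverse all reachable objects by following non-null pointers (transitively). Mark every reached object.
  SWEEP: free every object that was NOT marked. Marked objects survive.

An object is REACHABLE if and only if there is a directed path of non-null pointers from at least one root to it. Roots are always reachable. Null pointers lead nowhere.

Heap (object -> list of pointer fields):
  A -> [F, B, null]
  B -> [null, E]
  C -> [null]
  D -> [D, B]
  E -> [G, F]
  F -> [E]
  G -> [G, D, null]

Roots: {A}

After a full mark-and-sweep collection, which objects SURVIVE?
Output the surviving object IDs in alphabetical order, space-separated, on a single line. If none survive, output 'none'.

Answer: A B D E F G

Derivation:
Roots: A
Mark A: refs=F B null, marked=A
Mark F: refs=E, marked=A F
Mark B: refs=null E, marked=A B F
Mark E: refs=G F, marked=A B E F
Mark G: refs=G D null, marked=A B E F G
Mark D: refs=D B, marked=A B D E F G
Unmarked (collected): C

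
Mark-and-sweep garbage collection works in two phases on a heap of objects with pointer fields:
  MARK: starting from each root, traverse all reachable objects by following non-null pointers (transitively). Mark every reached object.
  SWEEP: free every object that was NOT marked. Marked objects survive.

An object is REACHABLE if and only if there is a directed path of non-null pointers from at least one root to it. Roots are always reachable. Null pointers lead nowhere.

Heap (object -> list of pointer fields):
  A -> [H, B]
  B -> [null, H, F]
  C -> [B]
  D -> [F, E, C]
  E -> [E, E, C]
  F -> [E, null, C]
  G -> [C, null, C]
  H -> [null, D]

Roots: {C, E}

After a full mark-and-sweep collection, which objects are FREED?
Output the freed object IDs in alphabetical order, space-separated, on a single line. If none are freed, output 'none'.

Roots: C E
Mark C: refs=B, marked=C
Mark E: refs=E E C, marked=C E
Mark B: refs=null H F, marked=B C E
Mark H: refs=null D, marked=B C E H
Mark F: refs=E null C, marked=B C E F H
Mark D: refs=F E C, marked=B C D E F H
Unmarked (collected): A G

Answer: A G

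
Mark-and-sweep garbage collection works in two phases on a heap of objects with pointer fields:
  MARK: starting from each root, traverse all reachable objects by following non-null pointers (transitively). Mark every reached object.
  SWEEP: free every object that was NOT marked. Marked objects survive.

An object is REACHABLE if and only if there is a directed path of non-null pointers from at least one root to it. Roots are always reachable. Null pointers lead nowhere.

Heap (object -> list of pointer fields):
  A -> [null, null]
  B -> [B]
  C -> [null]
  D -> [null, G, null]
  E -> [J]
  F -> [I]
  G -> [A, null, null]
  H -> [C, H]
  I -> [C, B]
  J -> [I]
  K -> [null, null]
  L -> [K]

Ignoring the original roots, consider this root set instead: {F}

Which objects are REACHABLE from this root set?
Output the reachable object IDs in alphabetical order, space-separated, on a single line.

Answer: B C F I

Derivation:
Roots: F
Mark F: refs=I, marked=F
Mark I: refs=C B, marked=F I
Mark C: refs=null, marked=C F I
Mark B: refs=B, marked=B C F I
Unmarked (collected): A D E G H J K L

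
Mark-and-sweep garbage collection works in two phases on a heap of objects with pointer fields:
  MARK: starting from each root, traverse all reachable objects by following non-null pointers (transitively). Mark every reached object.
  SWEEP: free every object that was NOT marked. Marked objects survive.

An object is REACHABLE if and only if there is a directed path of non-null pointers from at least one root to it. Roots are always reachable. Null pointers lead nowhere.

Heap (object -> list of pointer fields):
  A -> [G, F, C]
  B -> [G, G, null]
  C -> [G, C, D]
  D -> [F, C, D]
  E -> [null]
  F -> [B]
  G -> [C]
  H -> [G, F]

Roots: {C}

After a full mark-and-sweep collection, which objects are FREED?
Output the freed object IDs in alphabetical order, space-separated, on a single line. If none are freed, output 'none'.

Roots: C
Mark C: refs=G C D, marked=C
Mark G: refs=C, marked=C G
Mark D: refs=F C D, marked=C D G
Mark F: refs=B, marked=C D F G
Mark B: refs=G G null, marked=B C D F G
Unmarked (collected): A E H

Answer: A E H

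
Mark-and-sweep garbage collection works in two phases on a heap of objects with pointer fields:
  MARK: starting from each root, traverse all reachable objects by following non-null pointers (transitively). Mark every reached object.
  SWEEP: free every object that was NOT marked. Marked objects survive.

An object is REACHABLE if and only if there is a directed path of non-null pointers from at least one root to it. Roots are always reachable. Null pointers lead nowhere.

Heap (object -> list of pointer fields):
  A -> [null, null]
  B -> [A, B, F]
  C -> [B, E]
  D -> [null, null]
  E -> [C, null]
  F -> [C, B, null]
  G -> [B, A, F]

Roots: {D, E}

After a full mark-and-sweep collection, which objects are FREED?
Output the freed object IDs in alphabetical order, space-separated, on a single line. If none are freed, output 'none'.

Answer: G

Derivation:
Roots: D E
Mark D: refs=null null, marked=D
Mark E: refs=C null, marked=D E
Mark C: refs=B E, marked=C D E
Mark B: refs=A B F, marked=B C D E
Mark A: refs=null null, marked=A B C D E
Mark F: refs=C B null, marked=A B C D E F
Unmarked (collected): G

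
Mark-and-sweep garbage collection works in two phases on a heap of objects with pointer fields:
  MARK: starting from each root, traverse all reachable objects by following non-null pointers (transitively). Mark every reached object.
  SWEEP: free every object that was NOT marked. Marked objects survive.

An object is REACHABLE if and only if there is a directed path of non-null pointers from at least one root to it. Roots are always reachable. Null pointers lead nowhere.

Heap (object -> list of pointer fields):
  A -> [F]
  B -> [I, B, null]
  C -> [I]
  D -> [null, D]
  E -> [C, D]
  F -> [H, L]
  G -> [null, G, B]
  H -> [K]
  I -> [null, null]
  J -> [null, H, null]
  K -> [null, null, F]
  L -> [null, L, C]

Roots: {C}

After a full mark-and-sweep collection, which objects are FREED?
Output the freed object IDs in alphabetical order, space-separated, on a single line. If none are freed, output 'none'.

Answer: A B D E F G H J K L

Derivation:
Roots: C
Mark C: refs=I, marked=C
Mark I: refs=null null, marked=C I
Unmarked (collected): A B D E F G H J K L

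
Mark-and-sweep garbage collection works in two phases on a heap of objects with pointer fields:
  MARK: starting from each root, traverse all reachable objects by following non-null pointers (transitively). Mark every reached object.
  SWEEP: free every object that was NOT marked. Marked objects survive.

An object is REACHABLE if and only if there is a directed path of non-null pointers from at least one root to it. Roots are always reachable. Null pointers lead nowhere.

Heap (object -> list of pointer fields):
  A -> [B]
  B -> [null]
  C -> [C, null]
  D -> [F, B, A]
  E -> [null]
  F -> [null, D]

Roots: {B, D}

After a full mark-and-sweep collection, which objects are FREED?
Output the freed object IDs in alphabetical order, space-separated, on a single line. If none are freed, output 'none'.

Answer: C E

Derivation:
Roots: B D
Mark B: refs=null, marked=B
Mark D: refs=F B A, marked=B D
Mark F: refs=null D, marked=B D F
Mark A: refs=B, marked=A B D F
Unmarked (collected): C E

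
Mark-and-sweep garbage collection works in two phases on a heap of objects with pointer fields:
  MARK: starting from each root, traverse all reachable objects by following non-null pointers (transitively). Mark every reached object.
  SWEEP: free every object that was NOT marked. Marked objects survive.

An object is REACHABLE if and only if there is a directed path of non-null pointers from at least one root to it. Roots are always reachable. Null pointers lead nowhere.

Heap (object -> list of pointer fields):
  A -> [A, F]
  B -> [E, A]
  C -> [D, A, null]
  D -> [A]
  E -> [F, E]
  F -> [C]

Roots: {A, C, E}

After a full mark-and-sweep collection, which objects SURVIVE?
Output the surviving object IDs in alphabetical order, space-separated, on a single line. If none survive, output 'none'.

Roots: A C E
Mark A: refs=A F, marked=A
Mark C: refs=D A null, marked=A C
Mark E: refs=F E, marked=A C E
Mark F: refs=C, marked=A C E F
Mark D: refs=A, marked=A C D E F
Unmarked (collected): B

Answer: A C D E F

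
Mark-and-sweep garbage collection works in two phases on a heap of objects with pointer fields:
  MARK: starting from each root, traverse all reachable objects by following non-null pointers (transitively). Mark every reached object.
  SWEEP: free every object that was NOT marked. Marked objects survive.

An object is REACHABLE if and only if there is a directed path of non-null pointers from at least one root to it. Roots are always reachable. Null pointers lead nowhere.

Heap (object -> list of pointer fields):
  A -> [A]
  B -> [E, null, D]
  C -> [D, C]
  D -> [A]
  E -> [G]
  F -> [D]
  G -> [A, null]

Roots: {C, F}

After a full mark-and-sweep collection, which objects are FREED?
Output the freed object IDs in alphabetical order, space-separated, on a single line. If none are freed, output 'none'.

Roots: C F
Mark C: refs=D C, marked=C
Mark F: refs=D, marked=C F
Mark D: refs=A, marked=C D F
Mark A: refs=A, marked=A C D F
Unmarked (collected): B E G

Answer: B E G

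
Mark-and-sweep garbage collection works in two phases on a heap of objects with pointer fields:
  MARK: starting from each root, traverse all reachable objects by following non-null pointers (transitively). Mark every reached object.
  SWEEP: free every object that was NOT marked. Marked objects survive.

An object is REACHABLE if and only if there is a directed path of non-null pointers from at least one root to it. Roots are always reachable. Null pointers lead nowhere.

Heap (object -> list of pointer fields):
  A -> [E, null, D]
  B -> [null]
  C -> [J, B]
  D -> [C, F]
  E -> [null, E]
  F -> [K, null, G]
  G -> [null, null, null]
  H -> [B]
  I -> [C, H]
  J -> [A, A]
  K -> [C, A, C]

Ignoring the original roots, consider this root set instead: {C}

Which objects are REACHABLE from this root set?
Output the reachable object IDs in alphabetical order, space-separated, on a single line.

Roots: C
Mark C: refs=J B, marked=C
Mark J: refs=A A, marked=C J
Mark B: refs=null, marked=B C J
Mark A: refs=E null D, marked=A B C J
Mark E: refs=null E, marked=A B C E J
Mark D: refs=C F, marked=A B C D E J
Mark F: refs=K null G, marked=A B C D E F J
Mark K: refs=C A C, marked=A B C D E F J K
Mark G: refs=null null null, marked=A B C D E F G J K
Unmarked (collected): H I

Answer: A B C D E F G J K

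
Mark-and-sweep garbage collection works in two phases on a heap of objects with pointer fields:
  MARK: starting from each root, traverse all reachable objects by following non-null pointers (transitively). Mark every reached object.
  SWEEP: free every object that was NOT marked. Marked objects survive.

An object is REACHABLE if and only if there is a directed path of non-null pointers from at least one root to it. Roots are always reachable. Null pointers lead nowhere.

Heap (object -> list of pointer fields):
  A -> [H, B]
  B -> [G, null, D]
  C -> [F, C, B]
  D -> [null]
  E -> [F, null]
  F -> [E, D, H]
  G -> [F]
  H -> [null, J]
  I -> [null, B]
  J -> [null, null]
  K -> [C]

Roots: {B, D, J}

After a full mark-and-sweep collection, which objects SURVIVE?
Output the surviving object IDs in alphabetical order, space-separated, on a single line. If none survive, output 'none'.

Answer: B D E F G H J

Derivation:
Roots: B D J
Mark B: refs=G null D, marked=B
Mark D: refs=null, marked=B D
Mark J: refs=null null, marked=B D J
Mark G: refs=F, marked=B D G J
Mark F: refs=E D H, marked=B D F G J
Mark E: refs=F null, marked=B D E F G J
Mark H: refs=null J, marked=B D E F G H J
Unmarked (collected): A C I K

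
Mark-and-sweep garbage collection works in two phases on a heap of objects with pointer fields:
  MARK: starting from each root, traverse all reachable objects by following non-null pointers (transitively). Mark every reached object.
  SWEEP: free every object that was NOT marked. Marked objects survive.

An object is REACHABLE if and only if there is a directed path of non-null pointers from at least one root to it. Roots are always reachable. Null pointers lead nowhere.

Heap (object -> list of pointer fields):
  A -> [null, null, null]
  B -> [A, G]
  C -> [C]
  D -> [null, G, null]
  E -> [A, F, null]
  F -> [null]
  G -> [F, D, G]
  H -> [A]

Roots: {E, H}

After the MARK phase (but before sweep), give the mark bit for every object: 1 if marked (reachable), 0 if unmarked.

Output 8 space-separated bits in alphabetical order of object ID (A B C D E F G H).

Answer: 1 0 0 0 1 1 0 1

Derivation:
Roots: E H
Mark E: refs=A F null, marked=E
Mark H: refs=A, marked=E H
Mark A: refs=null null null, marked=A E H
Mark F: refs=null, marked=A E F H
Unmarked (collected): B C D G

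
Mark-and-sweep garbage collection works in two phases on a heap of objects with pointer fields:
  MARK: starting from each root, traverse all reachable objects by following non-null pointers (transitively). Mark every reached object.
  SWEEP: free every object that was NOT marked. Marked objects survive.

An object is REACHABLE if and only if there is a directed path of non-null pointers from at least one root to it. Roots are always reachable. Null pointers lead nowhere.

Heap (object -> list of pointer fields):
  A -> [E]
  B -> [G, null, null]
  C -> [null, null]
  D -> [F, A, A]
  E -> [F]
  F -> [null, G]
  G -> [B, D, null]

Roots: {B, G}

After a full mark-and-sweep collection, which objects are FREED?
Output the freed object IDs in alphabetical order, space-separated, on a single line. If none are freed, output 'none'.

Answer: C

Derivation:
Roots: B G
Mark B: refs=G null null, marked=B
Mark G: refs=B D null, marked=B G
Mark D: refs=F A A, marked=B D G
Mark F: refs=null G, marked=B D F G
Mark A: refs=E, marked=A B D F G
Mark E: refs=F, marked=A B D E F G
Unmarked (collected): C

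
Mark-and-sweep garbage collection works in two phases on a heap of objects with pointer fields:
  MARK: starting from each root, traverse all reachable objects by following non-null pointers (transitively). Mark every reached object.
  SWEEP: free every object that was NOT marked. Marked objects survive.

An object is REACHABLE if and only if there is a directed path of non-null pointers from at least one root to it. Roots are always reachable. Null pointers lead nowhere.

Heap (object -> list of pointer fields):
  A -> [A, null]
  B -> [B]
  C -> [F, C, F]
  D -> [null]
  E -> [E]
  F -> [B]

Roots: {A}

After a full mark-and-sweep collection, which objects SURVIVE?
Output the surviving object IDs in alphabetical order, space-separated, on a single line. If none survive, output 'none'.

Answer: A

Derivation:
Roots: A
Mark A: refs=A null, marked=A
Unmarked (collected): B C D E F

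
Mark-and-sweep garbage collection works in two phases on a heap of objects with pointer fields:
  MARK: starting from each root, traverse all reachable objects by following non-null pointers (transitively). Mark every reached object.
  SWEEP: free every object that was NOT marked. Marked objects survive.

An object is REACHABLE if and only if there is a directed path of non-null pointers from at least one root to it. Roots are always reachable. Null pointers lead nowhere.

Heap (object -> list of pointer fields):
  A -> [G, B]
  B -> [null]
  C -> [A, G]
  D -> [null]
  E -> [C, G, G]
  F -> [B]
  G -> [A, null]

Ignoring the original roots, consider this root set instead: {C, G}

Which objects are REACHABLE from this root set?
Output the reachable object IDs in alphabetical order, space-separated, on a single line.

Roots: C G
Mark C: refs=A G, marked=C
Mark G: refs=A null, marked=C G
Mark A: refs=G B, marked=A C G
Mark B: refs=null, marked=A B C G
Unmarked (collected): D E F

Answer: A B C G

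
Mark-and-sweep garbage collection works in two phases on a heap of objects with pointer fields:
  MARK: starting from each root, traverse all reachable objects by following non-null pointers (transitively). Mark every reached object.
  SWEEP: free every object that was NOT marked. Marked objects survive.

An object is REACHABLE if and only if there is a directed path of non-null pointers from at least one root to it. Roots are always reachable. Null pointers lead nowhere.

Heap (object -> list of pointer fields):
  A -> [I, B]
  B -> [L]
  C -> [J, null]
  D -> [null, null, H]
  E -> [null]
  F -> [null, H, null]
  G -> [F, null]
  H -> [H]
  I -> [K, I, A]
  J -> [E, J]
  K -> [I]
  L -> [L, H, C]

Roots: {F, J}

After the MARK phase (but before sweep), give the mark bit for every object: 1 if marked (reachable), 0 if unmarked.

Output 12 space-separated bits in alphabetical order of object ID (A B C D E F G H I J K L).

Roots: F J
Mark F: refs=null H null, marked=F
Mark J: refs=E J, marked=F J
Mark H: refs=H, marked=F H J
Mark E: refs=null, marked=E F H J
Unmarked (collected): A B C D G I K L

Answer: 0 0 0 0 1 1 0 1 0 1 0 0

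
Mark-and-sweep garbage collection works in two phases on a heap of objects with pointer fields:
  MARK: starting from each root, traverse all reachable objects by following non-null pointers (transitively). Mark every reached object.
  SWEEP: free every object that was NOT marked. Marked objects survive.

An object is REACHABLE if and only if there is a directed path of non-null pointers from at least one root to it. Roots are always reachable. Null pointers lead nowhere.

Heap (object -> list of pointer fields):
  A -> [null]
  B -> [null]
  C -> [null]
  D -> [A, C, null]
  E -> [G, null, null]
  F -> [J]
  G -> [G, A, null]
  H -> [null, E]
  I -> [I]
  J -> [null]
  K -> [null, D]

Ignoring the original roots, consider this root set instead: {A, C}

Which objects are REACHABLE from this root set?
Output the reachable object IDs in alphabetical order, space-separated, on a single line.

Roots: A C
Mark A: refs=null, marked=A
Mark C: refs=null, marked=A C
Unmarked (collected): B D E F G H I J K

Answer: A C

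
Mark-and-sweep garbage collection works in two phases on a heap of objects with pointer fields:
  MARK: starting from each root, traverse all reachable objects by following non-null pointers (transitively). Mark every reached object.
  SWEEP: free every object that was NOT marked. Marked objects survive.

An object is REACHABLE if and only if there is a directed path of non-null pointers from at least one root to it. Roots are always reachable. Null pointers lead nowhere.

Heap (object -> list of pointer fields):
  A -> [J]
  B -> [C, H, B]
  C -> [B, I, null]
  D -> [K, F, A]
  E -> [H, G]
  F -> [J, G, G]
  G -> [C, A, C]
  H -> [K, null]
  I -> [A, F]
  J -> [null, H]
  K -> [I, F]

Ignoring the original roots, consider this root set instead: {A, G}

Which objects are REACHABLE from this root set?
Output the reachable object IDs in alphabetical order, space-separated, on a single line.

Roots: A G
Mark A: refs=J, marked=A
Mark G: refs=C A C, marked=A G
Mark J: refs=null H, marked=A G J
Mark C: refs=B I null, marked=A C G J
Mark H: refs=K null, marked=A C G H J
Mark B: refs=C H B, marked=A B C G H J
Mark I: refs=A F, marked=A B C G H I J
Mark K: refs=I F, marked=A B C G H I J K
Mark F: refs=J G G, marked=A B C F G H I J K
Unmarked (collected): D E

Answer: A B C F G H I J K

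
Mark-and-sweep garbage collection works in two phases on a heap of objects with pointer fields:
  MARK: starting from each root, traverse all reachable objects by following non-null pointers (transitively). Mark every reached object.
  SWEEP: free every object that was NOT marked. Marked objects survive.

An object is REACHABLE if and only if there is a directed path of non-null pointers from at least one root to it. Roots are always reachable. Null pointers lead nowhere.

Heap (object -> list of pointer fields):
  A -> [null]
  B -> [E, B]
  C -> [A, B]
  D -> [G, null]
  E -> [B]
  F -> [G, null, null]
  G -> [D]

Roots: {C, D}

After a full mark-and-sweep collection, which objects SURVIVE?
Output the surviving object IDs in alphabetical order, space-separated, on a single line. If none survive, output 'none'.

Roots: C D
Mark C: refs=A B, marked=C
Mark D: refs=G null, marked=C D
Mark A: refs=null, marked=A C D
Mark B: refs=E B, marked=A B C D
Mark G: refs=D, marked=A B C D G
Mark E: refs=B, marked=A B C D E G
Unmarked (collected): F

Answer: A B C D E G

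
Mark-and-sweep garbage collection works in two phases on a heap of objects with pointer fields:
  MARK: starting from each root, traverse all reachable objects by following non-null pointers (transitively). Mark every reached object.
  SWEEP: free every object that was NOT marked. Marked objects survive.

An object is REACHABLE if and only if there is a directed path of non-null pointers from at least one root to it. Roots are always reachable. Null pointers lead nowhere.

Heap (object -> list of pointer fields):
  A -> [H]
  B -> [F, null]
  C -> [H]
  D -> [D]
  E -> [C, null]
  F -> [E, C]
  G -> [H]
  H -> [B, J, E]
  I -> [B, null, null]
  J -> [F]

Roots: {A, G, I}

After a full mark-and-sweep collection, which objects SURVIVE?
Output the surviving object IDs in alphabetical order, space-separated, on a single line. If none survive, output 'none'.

Answer: A B C E F G H I J

Derivation:
Roots: A G I
Mark A: refs=H, marked=A
Mark G: refs=H, marked=A G
Mark I: refs=B null null, marked=A G I
Mark H: refs=B J E, marked=A G H I
Mark B: refs=F null, marked=A B G H I
Mark J: refs=F, marked=A B G H I J
Mark E: refs=C null, marked=A B E G H I J
Mark F: refs=E C, marked=A B E F G H I J
Mark C: refs=H, marked=A B C E F G H I J
Unmarked (collected): D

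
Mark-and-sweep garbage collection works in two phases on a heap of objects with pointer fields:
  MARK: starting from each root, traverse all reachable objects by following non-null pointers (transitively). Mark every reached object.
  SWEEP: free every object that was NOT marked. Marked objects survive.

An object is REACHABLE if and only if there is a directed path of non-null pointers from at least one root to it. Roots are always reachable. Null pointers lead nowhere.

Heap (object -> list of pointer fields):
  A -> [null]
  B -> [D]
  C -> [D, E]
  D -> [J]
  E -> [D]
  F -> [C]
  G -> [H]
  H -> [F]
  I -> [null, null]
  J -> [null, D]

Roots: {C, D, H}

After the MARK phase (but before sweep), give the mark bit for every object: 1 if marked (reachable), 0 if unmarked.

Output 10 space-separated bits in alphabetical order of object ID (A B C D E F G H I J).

Roots: C D H
Mark C: refs=D E, marked=C
Mark D: refs=J, marked=C D
Mark H: refs=F, marked=C D H
Mark E: refs=D, marked=C D E H
Mark J: refs=null D, marked=C D E H J
Mark F: refs=C, marked=C D E F H J
Unmarked (collected): A B G I

Answer: 0 0 1 1 1 1 0 1 0 1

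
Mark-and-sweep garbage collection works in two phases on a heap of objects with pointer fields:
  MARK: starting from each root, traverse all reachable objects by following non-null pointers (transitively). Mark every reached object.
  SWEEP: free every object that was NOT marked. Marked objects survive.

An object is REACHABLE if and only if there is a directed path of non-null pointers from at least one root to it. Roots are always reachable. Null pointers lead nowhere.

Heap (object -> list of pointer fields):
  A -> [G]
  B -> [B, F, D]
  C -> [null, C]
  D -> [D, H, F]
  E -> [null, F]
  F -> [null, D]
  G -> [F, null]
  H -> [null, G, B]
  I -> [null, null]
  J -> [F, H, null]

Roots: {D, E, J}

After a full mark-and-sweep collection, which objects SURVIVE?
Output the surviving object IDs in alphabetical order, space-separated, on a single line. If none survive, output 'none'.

Roots: D E J
Mark D: refs=D H F, marked=D
Mark E: refs=null F, marked=D E
Mark J: refs=F H null, marked=D E J
Mark H: refs=null G B, marked=D E H J
Mark F: refs=null D, marked=D E F H J
Mark G: refs=F null, marked=D E F G H J
Mark B: refs=B F D, marked=B D E F G H J
Unmarked (collected): A C I

Answer: B D E F G H J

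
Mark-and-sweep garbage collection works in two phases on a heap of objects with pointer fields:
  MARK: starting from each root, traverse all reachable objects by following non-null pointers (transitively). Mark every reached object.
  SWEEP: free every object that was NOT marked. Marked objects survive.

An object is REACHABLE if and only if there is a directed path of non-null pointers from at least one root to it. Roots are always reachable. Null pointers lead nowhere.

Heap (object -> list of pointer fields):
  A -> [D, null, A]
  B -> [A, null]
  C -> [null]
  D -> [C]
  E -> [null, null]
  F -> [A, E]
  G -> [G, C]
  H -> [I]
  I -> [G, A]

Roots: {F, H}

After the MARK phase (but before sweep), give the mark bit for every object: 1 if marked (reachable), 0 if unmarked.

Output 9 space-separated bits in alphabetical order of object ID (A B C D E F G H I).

Roots: F H
Mark F: refs=A E, marked=F
Mark H: refs=I, marked=F H
Mark A: refs=D null A, marked=A F H
Mark E: refs=null null, marked=A E F H
Mark I: refs=G A, marked=A E F H I
Mark D: refs=C, marked=A D E F H I
Mark G: refs=G C, marked=A D E F G H I
Mark C: refs=null, marked=A C D E F G H I
Unmarked (collected): B

Answer: 1 0 1 1 1 1 1 1 1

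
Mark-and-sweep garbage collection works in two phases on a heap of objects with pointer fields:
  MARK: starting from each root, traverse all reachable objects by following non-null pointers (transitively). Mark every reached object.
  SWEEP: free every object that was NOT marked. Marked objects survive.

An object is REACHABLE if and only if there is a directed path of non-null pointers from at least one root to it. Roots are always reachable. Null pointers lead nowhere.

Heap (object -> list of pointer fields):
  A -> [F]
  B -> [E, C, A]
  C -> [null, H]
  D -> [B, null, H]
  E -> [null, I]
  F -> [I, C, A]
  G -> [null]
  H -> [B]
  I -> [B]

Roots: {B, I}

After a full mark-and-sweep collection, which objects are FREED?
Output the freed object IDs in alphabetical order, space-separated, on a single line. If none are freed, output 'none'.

Roots: B I
Mark B: refs=E C A, marked=B
Mark I: refs=B, marked=B I
Mark E: refs=null I, marked=B E I
Mark C: refs=null H, marked=B C E I
Mark A: refs=F, marked=A B C E I
Mark H: refs=B, marked=A B C E H I
Mark F: refs=I C A, marked=A B C E F H I
Unmarked (collected): D G

Answer: D G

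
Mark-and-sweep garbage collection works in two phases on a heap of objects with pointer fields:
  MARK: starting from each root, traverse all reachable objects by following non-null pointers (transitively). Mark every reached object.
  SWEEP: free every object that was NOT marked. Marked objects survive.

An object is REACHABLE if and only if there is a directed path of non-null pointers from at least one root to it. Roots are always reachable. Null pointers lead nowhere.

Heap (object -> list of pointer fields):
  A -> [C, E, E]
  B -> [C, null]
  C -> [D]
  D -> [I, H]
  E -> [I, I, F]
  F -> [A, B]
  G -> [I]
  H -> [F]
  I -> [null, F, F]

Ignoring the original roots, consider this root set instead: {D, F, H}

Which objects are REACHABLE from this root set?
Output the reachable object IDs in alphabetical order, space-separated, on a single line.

Answer: A B C D E F H I

Derivation:
Roots: D F H
Mark D: refs=I H, marked=D
Mark F: refs=A B, marked=D F
Mark H: refs=F, marked=D F H
Mark I: refs=null F F, marked=D F H I
Mark A: refs=C E E, marked=A D F H I
Mark B: refs=C null, marked=A B D F H I
Mark C: refs=D, marked=A B C D F H I
Mark E: refs=I I F, marked=A B C D E F H I
Unmarked (collected): G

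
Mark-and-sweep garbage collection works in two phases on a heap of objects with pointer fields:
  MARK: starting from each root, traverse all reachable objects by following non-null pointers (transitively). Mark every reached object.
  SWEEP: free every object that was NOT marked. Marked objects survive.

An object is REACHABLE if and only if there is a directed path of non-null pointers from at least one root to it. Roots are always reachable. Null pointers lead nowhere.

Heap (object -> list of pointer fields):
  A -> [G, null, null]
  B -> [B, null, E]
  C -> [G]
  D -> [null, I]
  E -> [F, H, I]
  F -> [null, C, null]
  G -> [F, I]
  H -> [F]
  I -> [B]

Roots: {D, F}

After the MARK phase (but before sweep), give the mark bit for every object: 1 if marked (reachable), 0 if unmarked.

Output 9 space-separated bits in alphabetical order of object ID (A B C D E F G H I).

Answer: 0 1 1 1 1 1 1 1 1

Derivation:
Roots: D F
Mark D: refs=null I, marked=D
Mark F: refs=null C null, marked=D F
Mark I: refs=B, marked=D F I
Mark C: refs=G, marked=C D F I
Mark B: refs=B null E, marked=B C D F I
Mark G: refs=F I, marked=B C D F G I
Mark E: refs=F H I, marked=B C D E F G I
Mark H: refs=F, marked=B C D E F G H I
Unmarked (collected): A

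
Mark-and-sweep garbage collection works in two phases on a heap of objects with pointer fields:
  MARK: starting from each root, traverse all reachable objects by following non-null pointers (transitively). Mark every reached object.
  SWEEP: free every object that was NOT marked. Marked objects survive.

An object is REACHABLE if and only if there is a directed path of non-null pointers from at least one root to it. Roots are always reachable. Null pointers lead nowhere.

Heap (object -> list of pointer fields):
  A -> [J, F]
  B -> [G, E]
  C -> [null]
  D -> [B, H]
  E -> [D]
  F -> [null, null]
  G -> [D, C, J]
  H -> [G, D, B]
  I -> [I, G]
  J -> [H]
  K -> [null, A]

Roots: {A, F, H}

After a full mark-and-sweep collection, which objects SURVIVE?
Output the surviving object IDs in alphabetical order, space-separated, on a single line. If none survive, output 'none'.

Roots: A F H
Mark A: refs=J F, marked=A
Mark F: refs=null null, marked=A F
Mark H: refs=G D B, marked=A F H
Mark J: refs=H, marked=A F H J
Mark G: refs=D C J, marked=A F G H J
Mark D: refs=B H, marked=A D F G H J
Mark B: refs=G E, marked=A B D F G H J
Mark C: refs=null, marked=A B C D F G H J
Mark E: refs=D, marked=A B C D E F G H J
Unmarked (collected): I K

Answer: A B C D E F G H J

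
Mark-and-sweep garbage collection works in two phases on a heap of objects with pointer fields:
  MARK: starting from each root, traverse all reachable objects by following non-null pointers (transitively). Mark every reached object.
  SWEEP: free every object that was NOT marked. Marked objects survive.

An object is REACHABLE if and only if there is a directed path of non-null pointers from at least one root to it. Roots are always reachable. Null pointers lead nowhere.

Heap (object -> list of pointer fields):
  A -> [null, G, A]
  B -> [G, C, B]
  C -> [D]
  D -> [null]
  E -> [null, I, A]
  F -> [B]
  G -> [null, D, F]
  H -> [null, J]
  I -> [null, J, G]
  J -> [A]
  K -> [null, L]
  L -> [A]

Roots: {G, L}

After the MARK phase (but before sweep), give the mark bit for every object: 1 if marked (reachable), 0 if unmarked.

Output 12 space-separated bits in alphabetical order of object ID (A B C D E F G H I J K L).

Answer: 1 1 1 1 0 1 1 0 0 0 0 1

Derivation:
Roots: G L
Mark G: refs=null D F, marked=G
Mark L: refs=A, marked=G L
Mark D: refs=null, marked=D G L
Mark F: refs=B, marked=D F G L
Mark A: refs=null G A, marked=A D F G L
Mark B: refs=G C B, marked=A B D F G L
Mark C: refs=D, marked=A B C D F G L
Unmarked (collected): E H I J K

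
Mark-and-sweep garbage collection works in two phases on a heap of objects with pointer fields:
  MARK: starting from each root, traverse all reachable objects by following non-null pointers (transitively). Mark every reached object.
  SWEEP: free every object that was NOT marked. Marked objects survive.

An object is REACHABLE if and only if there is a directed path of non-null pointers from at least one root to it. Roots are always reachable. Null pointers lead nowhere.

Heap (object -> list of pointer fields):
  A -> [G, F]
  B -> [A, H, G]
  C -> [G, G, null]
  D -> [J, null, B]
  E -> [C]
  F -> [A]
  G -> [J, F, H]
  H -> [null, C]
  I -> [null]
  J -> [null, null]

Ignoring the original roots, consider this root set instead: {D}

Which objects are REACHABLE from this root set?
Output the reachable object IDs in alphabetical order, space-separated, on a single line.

Roots: D
Mark D: refs=J null B, marked=D
Mark J: refs=null null, marked=D J
Mark B: refs=A H G, marked=B D J
Mark A: refs=G F, marked=A B D J
Mark H: refs=null C, marked=A B D H J
Mark G: refs=J F H, marked=A B D G H J
Mark F: refs=A, marked=A B D F G H J
Mark C: refs=G G null, marked=A B C D F G H J
Unmarked (collected): E I

Answer: A B C D F G H J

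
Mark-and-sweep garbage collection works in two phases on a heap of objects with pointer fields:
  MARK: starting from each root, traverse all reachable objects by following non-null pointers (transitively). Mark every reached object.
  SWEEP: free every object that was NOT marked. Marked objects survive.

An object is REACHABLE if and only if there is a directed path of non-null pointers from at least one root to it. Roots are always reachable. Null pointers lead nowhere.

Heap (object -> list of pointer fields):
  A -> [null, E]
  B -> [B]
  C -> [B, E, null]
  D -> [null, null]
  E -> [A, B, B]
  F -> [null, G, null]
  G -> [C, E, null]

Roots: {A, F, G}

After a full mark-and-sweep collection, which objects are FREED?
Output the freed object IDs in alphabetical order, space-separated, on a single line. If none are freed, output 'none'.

Roots: A F G
Mark A: refs=null E, marked=A
Mark F: refs=null G null, marked=A F
Mark G: refs=C E null, marked=A F G
Mark E: refs=A B B, marked=A E F G
Mark C: refs=B E null, marked=A C E F G
Mark B: refs=B, marked=A B C E F G
Unmarked (collected): D

Answer: D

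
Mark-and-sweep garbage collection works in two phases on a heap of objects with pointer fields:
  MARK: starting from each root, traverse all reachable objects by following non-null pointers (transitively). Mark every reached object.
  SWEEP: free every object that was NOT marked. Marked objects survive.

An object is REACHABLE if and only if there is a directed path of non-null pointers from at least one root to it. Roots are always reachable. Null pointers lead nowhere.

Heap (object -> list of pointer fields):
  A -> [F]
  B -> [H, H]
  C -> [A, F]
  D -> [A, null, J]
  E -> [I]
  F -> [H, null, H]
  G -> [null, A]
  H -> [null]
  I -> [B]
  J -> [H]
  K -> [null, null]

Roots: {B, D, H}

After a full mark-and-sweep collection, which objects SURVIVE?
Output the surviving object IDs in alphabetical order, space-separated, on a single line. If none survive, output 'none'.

Answer: A B D F H J

Derivation:
Roots: B D H
Mark B: refs=H H, marked=B
Mark D: refs=A null J, marked=B D
Mark H: refs=null, marked=B D H
Mark A: refs=F, marked=A B D H
Mark J: refs=H, marked=A B D H J
Mark F: refs=H null H, marked=A B D F H J
Unmarked (collected): C E G I K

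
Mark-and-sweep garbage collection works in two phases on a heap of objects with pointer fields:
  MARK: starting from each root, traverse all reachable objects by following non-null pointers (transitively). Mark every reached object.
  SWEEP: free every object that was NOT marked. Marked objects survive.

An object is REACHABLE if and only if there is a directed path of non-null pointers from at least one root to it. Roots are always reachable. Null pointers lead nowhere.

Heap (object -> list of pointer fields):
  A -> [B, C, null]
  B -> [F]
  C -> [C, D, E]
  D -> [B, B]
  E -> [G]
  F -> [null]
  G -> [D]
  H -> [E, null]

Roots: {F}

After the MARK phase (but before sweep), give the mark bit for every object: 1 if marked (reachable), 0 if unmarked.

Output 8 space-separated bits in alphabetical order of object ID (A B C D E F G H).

Answer: 0 0 0 0 0 1 0 0

Derivation:
Roots: F
Mark F: refs=null, marked=F
Unmarked (collected): A B C D E G H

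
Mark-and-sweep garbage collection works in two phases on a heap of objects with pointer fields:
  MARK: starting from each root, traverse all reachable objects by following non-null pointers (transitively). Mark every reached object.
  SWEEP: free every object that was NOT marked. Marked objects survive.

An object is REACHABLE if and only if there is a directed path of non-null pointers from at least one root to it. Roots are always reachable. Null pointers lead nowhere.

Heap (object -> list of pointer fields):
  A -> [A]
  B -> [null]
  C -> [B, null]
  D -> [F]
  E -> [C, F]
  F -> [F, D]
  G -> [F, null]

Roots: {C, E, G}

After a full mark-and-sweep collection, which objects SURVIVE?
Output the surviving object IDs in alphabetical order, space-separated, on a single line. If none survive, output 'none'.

Answer: B C D E F G

Derivation:
Roots: C E G
Mark C: refs=B null, marked=C
Mark E: refs=C F, marked=C E
Mark G: refs=F null, marked=C E G
Mark B: refs=null, marked=B C E G
Mark F: refs=F D, marked=B C E F G
Mark D: refs=F, marked=B C D E F G
Unmarked (collected): A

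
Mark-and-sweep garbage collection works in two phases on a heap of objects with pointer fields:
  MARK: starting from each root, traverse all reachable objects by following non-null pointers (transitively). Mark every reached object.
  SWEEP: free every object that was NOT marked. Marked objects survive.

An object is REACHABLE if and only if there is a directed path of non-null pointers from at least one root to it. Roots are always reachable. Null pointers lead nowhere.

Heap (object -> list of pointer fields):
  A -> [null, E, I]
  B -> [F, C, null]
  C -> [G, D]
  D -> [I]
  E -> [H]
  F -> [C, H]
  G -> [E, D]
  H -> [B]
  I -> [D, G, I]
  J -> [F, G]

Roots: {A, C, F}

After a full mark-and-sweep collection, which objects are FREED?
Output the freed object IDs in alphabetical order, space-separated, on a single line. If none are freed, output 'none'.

Answer: J

Derivation:
Roots: A C F
Mark A: refs=null E I, marked=A
Mark C: refs=G D, marked=A C
Mark F: refs=C H, marked=A C F
Mark E: refs=H, marked=A C E F
Mark I: refs=D G I, marked=A C E F I
Mark G: refs=E D, marked=A C E F G I
Mark D: refs=I, marked=A C D E F G I
Mark H: refs=B, marked=A C D E F G H I
Mark B: refs=F C null, marked=A B C D E F G H I
Unmarked (collected): J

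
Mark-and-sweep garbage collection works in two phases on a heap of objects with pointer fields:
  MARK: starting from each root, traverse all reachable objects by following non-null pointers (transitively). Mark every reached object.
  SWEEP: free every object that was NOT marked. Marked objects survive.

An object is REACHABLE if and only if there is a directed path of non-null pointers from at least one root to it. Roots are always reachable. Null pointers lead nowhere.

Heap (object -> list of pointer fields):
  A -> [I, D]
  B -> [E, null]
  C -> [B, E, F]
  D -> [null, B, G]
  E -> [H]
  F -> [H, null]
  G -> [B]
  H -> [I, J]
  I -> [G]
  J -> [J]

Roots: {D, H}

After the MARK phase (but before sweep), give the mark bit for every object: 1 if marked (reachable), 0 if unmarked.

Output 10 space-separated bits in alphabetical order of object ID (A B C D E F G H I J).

Roots: D H
Mark D: refs=null B G, marked=D
Mark H: refs=I J, marked=D H
Mark B: refs=E null, marked=B D H
Mark G: refs=B, marked=B D G H
Mark I: refs=G, marked=B D G H I
Mark J: refs=J, marked=B D G H I J
Mark E: refs=H, marked=B D E G H I J
Unmarked (collected): A C F

Answer: 0 1 0 1 1 0 1 1 1 1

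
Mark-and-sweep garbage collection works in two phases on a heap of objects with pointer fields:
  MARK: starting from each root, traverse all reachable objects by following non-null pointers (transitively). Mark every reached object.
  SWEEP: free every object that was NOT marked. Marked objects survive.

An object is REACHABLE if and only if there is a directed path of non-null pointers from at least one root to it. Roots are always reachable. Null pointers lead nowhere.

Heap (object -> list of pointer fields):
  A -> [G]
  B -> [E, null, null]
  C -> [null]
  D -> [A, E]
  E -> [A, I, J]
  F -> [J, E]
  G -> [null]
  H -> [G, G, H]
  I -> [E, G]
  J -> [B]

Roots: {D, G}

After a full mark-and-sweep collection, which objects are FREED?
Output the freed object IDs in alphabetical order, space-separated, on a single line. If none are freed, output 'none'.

Roots: D G
Mark D: refs=A E, marked=D
Mark G: refs=null, marked=D G
Mark A: refs=G, marked=A D G
Mark E: refs=A I J, marked=A D E G
Mark I: refs=E G, marked=A D E G I
Mark J: refs=B, marked=A D E G I J
Mark B: refs=E null null, marked=A B D E G I J
Unmarked (collected): C F H

Answer: C F H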